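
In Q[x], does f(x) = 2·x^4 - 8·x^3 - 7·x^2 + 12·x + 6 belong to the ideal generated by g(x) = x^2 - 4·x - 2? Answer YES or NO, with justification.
In Q[x] the ideal (g) consists of all multiples of g, so f ∈ (g) iff g | f, i.e. iff the remainder of f on division by g is 0. Divide f by g (g is monic, so eliminate the leading term of the running remainder at each step):
  leading term 2·x^4: subtract (2·x^2)·g(x) = 2·x^4 - 8·x^3 - 4·x^2, leaving -3·x^2 + 12·x + 6
  leading term -3·x^2: subtract (-3)·g(x) = -3·x^2 + 12·x + 6, leaving 0
The remainder is 0, so f(x) = g(x) · h(x) with h(x) = 2·x^2 - 3. Hence g | f, i.e. f ∈ (g).

Final answer: YES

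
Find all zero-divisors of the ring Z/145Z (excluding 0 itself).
nonzero zero-divisors of Z/145Z = {5, 10, 15, 20, 25, 29, 30, 35, 40, 45, 50, 55, 58, 60, 65, 70, 75, 80, 85, 87, 90, 95, 100, 105, 110, 115, 116, 120, 125, 130, 135, 140}

An element a ∈ Z/145Z (with a ≠ 0) is a zero-divisor iff gcd(a, 145) > 1 (because a is a unit precisely when gcd(a, n) = 1, and in Z/nZ every nonzero, non-unit element is a zero-divisor). Scan a = 1, ..., 144 and keep those with gcd(a, 145) > 1:
  gcd(5, 145) = 5, gcd(10, 145) = 5, gcd(15, 145) = 5, gcd(20, 145) = 5, gcd(25, 145) = 5, gcd(29, 145) = 29, gcd(30, 145) = 5, gcd(35, 145) = 5, gcd(40, 145) = 5, gcd(45, 145) = 5, gcd(50, 145) = 5, gcd(55, 145) = 5, gcd(58, 145) = 29, gcd(60, 145) = 5, gcd(65, 145) = 5, gcd(70, 145) = 5, gcd(75, 145) = 5, gcd(80, 145) = 5, gcd(85, 145) = 5, gcd(87, 145) = 29, gcd(90, 145) = 5, gcd(95, 145) = 5, gcd(100, 145) = 5, gcd(105, 145) = 5, gcd(110, 145) = 5, gcd(115, 145) = 5, gcd(116, 145) = 29, gcd(120, 145) = 5, gcd(125, 145) = 5, gcd(130, 145) = 5, gcd(135, 145) = 5, gcd(140, 145) = 5.
All other a ∈ {1, ..., 144} have gcd(a, 145) = 1 and are units. So the nonzero zero-divisors are exactly the 32 values of a appearing in this scan.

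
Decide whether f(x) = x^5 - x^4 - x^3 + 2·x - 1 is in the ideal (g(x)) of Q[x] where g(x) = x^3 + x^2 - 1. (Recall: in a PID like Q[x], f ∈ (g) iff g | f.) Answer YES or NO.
YES

In Q[x] the ideal (g) consists of all multiples of g, so f ∈ (g) iff g | f, i.e. iff the remainder of f on division by g is 0. Divide f by g (g is monic, so eliminate the leading term of the running remainder at each step):
  leading term x^5: subtract (x^2)·g(x) = x^5 + x^4 - x^2, leaving -2·x^4 - x^3 + x^2 + 2·x - 1
  leading term -2·x^4: subtract (-2·x)·g(x) = -2·x^4 - 2·x^3 + 2·x, leaving x^3 + x^2 - 1
  leading term x^3: subtract (1)·g(x) = x^3 + x^2 - 1, leaving 0
The remainder is 0, so f(x) = g(x) · h(x) with h(x) = x^2 - 2·x + 1. Hence g | f, i.e. f ∈ (g).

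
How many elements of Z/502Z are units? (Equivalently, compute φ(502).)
An element a ∈ Z/502Z is a unit iff gcd(a, 502) = 1, so the number of units is φ(502). φ is multiplicative, with φ(p^e) = p^e − p^(e−1). Factorise 502 = 2 · 251. Then
  φ(502) = (2 − 1) · (251 − 1) = 1 · 250 = 250.

Final answer: Z/502Z has φ(502) = 250 units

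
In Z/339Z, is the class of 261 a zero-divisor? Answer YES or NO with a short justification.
gcd(261, 339) = 3 > 1, so 261 is not a unit in Z/339Z. In Z/nZ every nonzero non-unit is a zero-divisor: explicitly, take b = 339/gcd = 113 ≠ 0 (mod 339); then 261·113 = 29493 = 87·339, i.e. 261·113 ≡ 0 (mod 339). So 261 is a zero-divisor.

Final answer: YES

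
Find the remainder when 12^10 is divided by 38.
Use repeated squaring. Binary(10) = 1010. Walk through the bits of the exponent 10 left-to-right: at each bit after the leading one, square the running value, then multiply by 12 if the bit is 1 (always reducing mod 38):
  bit 1 = 1 (leading): start with 12.
  bit 2 = 0: square 12^2 = 144 ≡ 30 (mod 38).
  bit 3 = 1: square 30^2 = 900 ≡ 26; bit is 1, so multiply 26·12 = 312 ≡ 8 (mod 38).
  bit 4 = 0: square 8^2 = 64 ≡ 26 (mod 38).
Final value: 12^10 ≡ 26 (mod 38).

Final answer: 26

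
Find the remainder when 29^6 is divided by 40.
Use repeated squaring. Binary(6) = 110. Walk through the bits of the exponent 6 left-to-right: at each bit after the leading one, square the running value, then multiply by 29 if the bit is 1 (always reducing mod 40):
  bit 1 = 1 (leading): start with 29.
  bit 2 = 1: square 29^2 = 841 ≡ 1; bit is 1, so multiply 1·29 = 29 (mod 40).
  bit 3 = 0: square 29^2 = 841 ≡ 1 (mod 40).
Final value: 29^6 ≡ 1 (mod 40).

Final answer: 1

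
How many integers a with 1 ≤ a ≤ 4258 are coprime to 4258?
2128

The number of a ∈ {1, ..., 4258} with gcd(a, 4258) = 1 is by definition Euler's totient φ(4258). φ is multiplicative, with φ(p^e) = p^e − p^(e−1). Factorise 4258 = 2 · 2129. Then
  φ(4258) = (2 − 1) · (2129 − 1) = 1 · 2128 = 2128.
So there are 2128 such integers.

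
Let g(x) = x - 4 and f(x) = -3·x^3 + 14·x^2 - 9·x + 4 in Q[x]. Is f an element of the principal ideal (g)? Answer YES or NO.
YES

In Q[x] the ideal (g) consists of all multiples of g, so f ∈ (g) iff g | f, i.e. iff the remainder of f on division by g is 0. Divide f by g (g is monic, so eliminate the leading term of the running remainder at each step):
  leading term -3·x^3: subtract (-3·x^2)·g(x) = -3·x^3 + 12·x^2, leaving 2·x^2 - 9·x + 4
  leading term 2·x^2: subtract (2·x)·g(x) = 2·x^2 - 8·x, leaving 4 - x
  leading term -x: subtract (-1)·g(x) = 4 - x, leaving 0
The remainder is 0, so f(x) = g(x) · h(x) with h(x) = -3·x^2 + 2·x - 1. Hence g | f, i.e. f ∈ (g).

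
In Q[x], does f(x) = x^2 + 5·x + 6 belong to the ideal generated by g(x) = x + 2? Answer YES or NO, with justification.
YES

In Q[x] the ideal (g) consists of all multiples of g, so f ∈ (g) iff g | f, i.e. iff the remainder of f on division by g is 0. Divide f by g (g is monic, so eliminate the leading term of the running remainder at each step):
  leading term x^2: subtract (x)·g(x) = x^2 + 2·x, leaving 3·x + 6
  leading term 3·x: subtract (3)·g(x) = 3·x + 6, leaving 0
The remainder is 0, so f(x) = g(x) · h(x) with h(x) = x + 3. Hence g | f, i.e. f ∈ (g).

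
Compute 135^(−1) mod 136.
135^(−1) ≡ 135 (mod 136)

Apply the extended Euclidean algorithm to (136, 135), tracking rows (r, s, t) with s·136 + t·135 = r. Each division r_prev = q·r_cur + r_new produces the new row as (previous row) − q·(current row):
  row A: (136, 1, 0)   [1·136 + 0·135 = 136]
  row B: (135, 0, 1)   [0·136 + 1·135 = 135]
  136 = 1·135 + 1   → row C = row A − 1·row B = (1, 1, −1)   [check: 1·136 − 1·135 = 1]
  135 = 135·1 + 0   → remainder 0, stop. gcd = 1 (last nonzero row C).
The gcd is 1, so 135 is invertible mod 136. The last nonzero row gives 1·136 − 1·135 = 1, so t = −1. So 135^(−1) ≡ −1 ≡ 135 (mod 136). Verify: 135 · 135 = 18225 ≡ 1 (mod 136). ✓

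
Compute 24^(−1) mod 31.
Apply the extended Euclidean algorithm to (31, 24), tracking rows (r, s, t) with s·31 + t·24 = r. Each division r_prev = q·r_cur + r_new produces the new row as (previous row) − q·(current row):
  row A: (31, 1, 0)   [1·31 + 0·24 = 31]
  row B: (24, 0, 1)   [0·31 + 1·24 = 24]
  31 = 1·24 + 7   → row C = row A − 1·row B = (7, 1, −1)   [check: 1·31 − 1·24 = 7]
  24 = 3·7 + 3   → row D = row B − 3·row C = (3, −3, 4)   [check: −3·31 + 4·24 = 3]
  7 = 2·3 + 1   → row E = row C − 2·row D = (1, 7, −9)   [check: 7·31 − 9·24 = 1]
  3 = 3·1 + 0   → remainder 0, stop. gcd = 1 (last nonzero row E).
The gcd is 1, so 24 is invertible mod 31. The last nonzero row gives 7·31 − 9·24 = 1, so t = −9. So 24^(−1) ≡ −9 ≡ 22 (mod 31). Verify: 24 · 22 = 528 ≡ 1 (mod 31). ✓

Final answer: 24^(−1) ≡ 22 (mod 31)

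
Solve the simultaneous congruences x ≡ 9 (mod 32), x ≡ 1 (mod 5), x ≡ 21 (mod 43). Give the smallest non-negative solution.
The moduli 32, 5, 43 are pairwise coprime, so by the CRT there is a unique solution mod 32·5·43 = 6880.
Solve by successive substitution. Start with x ≡ 9 (mod 32).
  Combine with x ≡ 1 (mod 5): write x = 9 + 32·t and require 9 + 32·t ≡ 1 (mod 5), i.e. 32·t ≡ 1 − 9 ≡ 2 (mod 5). Since 32^(−1) ≡ 3 (mod 5) (32 ≡ 2 (mod 5)), t ≡ 3·2 ≡ 1 (mod 5). So x ≡ 9 + 32·1 = 41 (mod 160).
  Combine with x ≡ 21 (mod 43): write x = 41 + 160·t and require 41 + 160·t ≡ 21 (mod 43), i.e. 160·t ≡ 21 − 41 ≡ 23 (mod 43). Since 160^(−1) ≡ 25 (mod 43) (160 ≡ 31 (mod 43)), t ≡ 25·23 ≡ 16 (mod 43). So x ≡ 41 + 160·16 = 2601 (mod 6880).
Unique solution in [0, 6880): x = 2601.

Final answer: x ≡ 2601 (mod 6880); the representative in [0, 6880) is 2601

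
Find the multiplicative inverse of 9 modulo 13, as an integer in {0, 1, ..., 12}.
9^(−1) ≡ 3 (mod 13)

Apply the extended Euclidean algorithm to (13, 9), tracking rows (r, s, t) with s·13 + t·9 = r. Each division r_prev = q·r_cur + r_new produces the new row as (previous row) − q·(current row):
  row A: (13, 1, 0)   [1·13 + 0·9 = 13]
  row B: (9, 0, 1)   [0·13 + 1·9 = 9]
  13 = 1·9 + 4   → row C = row A − 1·row B = (4, 1, −1)   [check: 1·13 − 1·9 = 4]
  9 = 2·4 + 1   → row D = row B − 2·row C = (1, −2, 3)   [check: −2·13 + 3·9 = 1]
  4 = 4·1 + 0   → remainder 0, stop. gcd = 1 (last nonzero row D).
The gcd is 1, so 9 is invertible mod 13. The last nonzero row gives −2·13 + 3·9 = 1, so t = 3. So 9^(−1) ≡ 3 (mod 13). Verify: 9 · 3 = 27 ≡ 1 (mod 13). ✓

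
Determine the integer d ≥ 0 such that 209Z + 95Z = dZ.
In the PID Z, (a, b) is generated by gcd(a, b). Compute gcd(209, 95) with the extended Euclidean algorithm, tracking rows (r, s, t) with s·209 + t·95 = r:
  row A: (209, 1, 0)   [1·209 + 0·95 = 209]
  row B: (95, 0, 1)   [0·209 + 1·95 = 95]
  209 = 2·95 + 19   → row C = row A − 2·row B = (19, 1, −2)   [check: 1·209 − 2·95 = 19]
  95 = 5·19 + 0   → remainder 0, stop. gcd = 19 (last nonzero row C).
So gcd(209, 95) = 19, with Bézout identity 1·209 − 2·95 = 19. Containment (⊇): the Bézout identity exhibits 19 as an element of (209, 95), giving (19) ⊆ (209, 95). Containment (⊆): since 19 | 209 and 19 | 95 (209 = 19·11, 95 = 19·5), every Z-linear combination of 209 and 95 is divisible by 19, so (209, 95) ⊆ (19). Therefore (209, 95) = (19), d = 19.

Final answer: (209, 95) = (19); d = 19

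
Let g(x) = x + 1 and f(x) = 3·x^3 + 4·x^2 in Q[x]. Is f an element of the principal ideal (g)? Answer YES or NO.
NO

In Q[x] the ideal (g) consists of all multiples of g, so f ∈ (g) iff g | f, i.e. iff the remainder of f on division by g is 0. Divide f by g (g is monic, so eliminate the leading term of the running remainder at each step):
  leading term 3·x^3: subtract (3·x^2)·g(x) = 3·x^3 + 3·x^2, leaving x^2
  leading term x^2: subtract (x)·g(x) = x^2 + x, leaving -x
  leading term -x: subtract (-1)·g(x) = -x - 1, leaving 1
The remainder r(x) = 1 ≠ 0 (and deg r < deg g), so g ∤ f, i.e. f ∉ (g).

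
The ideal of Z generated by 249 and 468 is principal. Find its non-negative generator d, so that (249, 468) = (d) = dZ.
In the PID Z, (a, b) is generated by gcd(a, b). Compute gcd(468, 249) with the extended Euclidean algorithm, tracking rows (r, s, t) with s·468 + t·249 = r:
  row A: (468, 1, 0)   [1·468 + 0·249 = 468]
  row B: (249, 0, 1)   [0·468 + 1·249 = 249]
  468 = 1·249 + 219   → row C = row A − 1·row B = (219, 1, −1)   [check: 1·468 − 1·249 = 219]
  249 = 1·219 + 30   → row D = row B − 1·row C = (30, −1, 2)   [check: −1·468 + 2·249 = 30]
  219 = 7·30 + 9   → row E = row C − 7·row D = (9, 8, −15)   [check: 8·468 − 15·249 = 9]
  30 = 3·9 + 3   → row F = row D − 3·row E = (3, −25, 47)   [check: −25·468 + 47·249 = 3]
  9 = 3·3 + 0   → remainder 0, stop. gcd = 3 (last nonzero row F).
So gcd(249, 468) = 3, with Bézout identity −25·468 + 47·249 = 3. Containment (⊇): the Bézout identity exhibits 3 as an element of (249, 468), giving (3) ⊆ (249, 468). Containment (⊆): since 3 | 249 and 3 | 468 (249 = 3·83, 468 = 3·156), every Z-linear combination of 249 and 468 is divisible by 3, so (249, 468) ⊆ (3). Therefore (249, 468) = (3), d = 3.

Final answer: (249, 468) = (3); d = 3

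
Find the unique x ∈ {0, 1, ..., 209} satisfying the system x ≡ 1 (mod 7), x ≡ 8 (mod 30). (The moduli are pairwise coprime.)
x ≡ 8 (mod 210); the representative in [0, 210) is 8

The moduli 7, 30 are pairwise coprime, so by the CRT there is a unique solution mod 7·30 = 210.
Solve by successive substitution. Start with x ≡ 1 (mod 7).
  Combine with x ≡ 8 (mod 30): write x = 1 + 7·t and require 1 + 7·t ≡ 8 (mod 30), i.e. 7·t ≡ 8 − 1 ≡ 7 (mod 30). Since 7^(−1) ≡ 13 (mod 30), t ≡ 13·7 ≡ 1 (mod 30). So x ≡ 1 + 7·1 = 8 (mod 210).
Unique solution in [0, 210): x = 8.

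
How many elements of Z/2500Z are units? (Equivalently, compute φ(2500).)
Z/2500Z has φ(2500) = 1000 units

An element a ∈ Z/2500Z is a unit iff gcd(a, 2500) = 1, so the number of units is φ(2500). φ is multiplicative, with φ(p^e) = p^e − p^(e−1). Factorise 2500 = 2^2 · 5^4. Then
  φ(2500) = (2^2 − 2^1) · (5^4 − 5^3) = 2 · 500 = 1000.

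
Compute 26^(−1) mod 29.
Apply the extended Euclidean algorithm to (29, 26), tracking rows (r, s, t) with s·29 + t·26 = r. Each division r_prev = q·r_cur + r_new produces the new row as (previous row) − q·(current row):
  row A: (29, 1, 0)   [1·29 + 0·26 = 29]
  row B: (26, 0, 1)   [0·29 + 1·26 = 26]
  29 = 1·26 + 3   → row C = row A − 1·row B = (3, 1, −1)   [check: 1·29 − 1·26 = 3]
  26 = 8·3 + 2   → row D = row B − 8·row C = (2, −8, 9)   [check: −8·29 + 9·26 = 2]
  3 = 1·2 + 1   → row E = row C − 1·row D = (1, 9, −10)   [check: 9·29 − 10·26 = 1]
  2 = 2·1 + 0   → remainder 0, stop. gcd = 1 (last nonzero row E).
The gcd is 1, so 26 is invertible mod 29. The last nonzero row gives 9·29 − 10·26 = 1, so t = −10. So 26^(−1) ≡ −10 ≡ 19 (mod 29). Verify: 26 · 19 = 494 ≡ 1 (mod 29). ✓

Final answer: 26^(−1) ≡ 19 (mod 29)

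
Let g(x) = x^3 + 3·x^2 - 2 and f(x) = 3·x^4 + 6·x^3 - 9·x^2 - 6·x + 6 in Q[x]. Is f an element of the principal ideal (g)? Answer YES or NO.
In Q[x] the ideal (g) consists of all multiples of g, so f ∈ (g) iff g | f, i.e. iff the remainder of f on division by g is 0. Divide f by g (g is monic, so eliminate the leading term of the running remainder at each step):
  leading term 3·x^4: subtract (3·x)·g(x) = 3·x^4 + 9·x^3 - 6·x, leaving -3·x^3 - 9·x^2 + 6
  leading term -3·x^3: subtract (-3)·g(x) = -3·x^3 - 9·x^2 + 6, leaving 0
The remainder is 0, so f(x) = g(x) · h(x) with h(x) = 3·x - 3. Hence g | f, i.e. f ∈ (g).

Final answer: YES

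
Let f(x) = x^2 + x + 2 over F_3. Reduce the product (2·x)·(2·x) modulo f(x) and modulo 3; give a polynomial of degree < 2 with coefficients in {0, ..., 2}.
Multiply as integer polynomials: a · b = 4·x^2. Reducing coefficients mod 3: a · b ≡ x^2. Now divide by f(x) = x^2 + x + 2 in F_3[x], eliminating the leading term at each step:
  leading term x^2: subtract (1)·f(x) = x^2 + x + 2, leaving 2·x + 1 (coefficients mod 3)
The degree is now < 2, so this is the remainder. Hence a · b ≡ 2·x + 1 in F_3[x]/(f).

Final answer: a · b ≡ 2·x + 1 (mod f(x))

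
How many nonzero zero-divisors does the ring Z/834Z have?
In Z/834Z each nonzero element is either a unit (gcd with 834 is 1) or a zero-divisor (gcd > 1). The number of units is φ(834): factorise 834 = 2 · 3 · 139, so φ(834) = (2 − 1) · (3 − 1) · (139 − 1) = 1 · 2 · 138 = 276. The nonzero elements number 834 − 1 = 833. Hence the nonzero zero-divisors number 833 − 276 = 557.

Final answer: Z/834Z has 557 nonzero zero-divisors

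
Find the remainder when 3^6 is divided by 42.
Use repeated squaring. Binary(6) = 110. Walk through the bits of the exponent 6 left-to-right: at each bit after the leading one, square the running value, then multiply by 3 if the bit is 1 (always reducing mod 42):
  bit 1 = 1 (leading): start with 3.
  bit 2 = 1: square 3^2 = 9; bit is 1, so multiply 9·3 = 27 (mod 42).
  bit 3 = 0: square 27^2 = 729 ≡ 15 (mod 42).
Final value: 3^6 ≡ 15 (mod 42).

Final answer: 15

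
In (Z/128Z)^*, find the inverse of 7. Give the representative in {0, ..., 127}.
7^(−1) ≡ 55 (mod 128)

Apply the extended Euclidean algorithm to (128, 7), tracking rows (r, s, t) with s·128 + t·7 = r. Each division r_prev = q·r_cur + r_new produces the new row as (previous row) − q·(current row):
  row A: (128, 1, 0)   [1·128 + 0·7 = 128]
  row B: (7, 0, 1)   [0·128 + 1·7 = 7]
  128 = 18·7 + 2   → row C = row A − 18·row B = (2, 1, −18)   [check: 1·128 − 18·7 = 2]
  7 = 3·2 + 1   → row D = row B − 3·row C = (1, −3, 55)   [check: −3·128 + 55·7 = 1]
  2 = 2·1 + 0   → remainder 0, stop. gcd = 1 (last nonzero row D).
The gcd is 1, so 7 is invertible mod 128. The last nonzero row gives −3·128 + 55·7 = 1, so t = 55. So 7^(−1) ≡ 55 (mod 128). Verify: 7 · 55 = 385 ≡ 1 (mod 128). ✓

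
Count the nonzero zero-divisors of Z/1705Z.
Z/1705Z has 504 nonzero zero-divisors

In Z/1705Z each nonzero element is either a unit (gcd with 1705 is 1) or a zero-divisor (gcd > 1). The number of units is φ(1705): factorise 1705 = 5 · 11 · 31, so φ(1705) = (5 − 1) · (11 − 1) · (31 − 1) = 4 · 10 · 30 = 1200. The nonzero elements number 1705 − 1 = 1704. Hence the nonzero zero-divisors number 1704 − 1200 = 504.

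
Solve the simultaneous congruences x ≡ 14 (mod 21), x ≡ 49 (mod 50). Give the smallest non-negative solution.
The moduli 21, 50 are pairwise coprime, so by the CRT there is a unique solution mod 21·50 = 1050.
Solve by successive substitution. Start with x ≡ 14 (mod 21).
  Combine with x ≡ 49 (mod 50): write x = 14 + 21·t and require 14 + 21·t ≡ 49 (mod 50), i.e. 21·t ≡ 49 − 14 ≡ 35 (mod 50). Since 21^(−1) ≡ 31 (mod 50), t ≡ 31·35 ≡ 35 (mod 50). So x ≡ 14 + 21·35 = 749 (mod 1050).
Unique solution in [0, 1050): x = 749.

Final answer: x ≡ 749 (mod 1050); the representative in [0, 1050) is 749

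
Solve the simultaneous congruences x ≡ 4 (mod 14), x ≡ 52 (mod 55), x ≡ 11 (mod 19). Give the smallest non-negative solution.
x ≡ 14242 (mod 14630); the representative in [0, 14630) is 14242

The moduli 14, 55, 19 are pairwise coprime, so by the CRT there is a unique solution mod 14·55·19 = 14630.
Solve by successive substitution. Start with x ≡ 4 (mod 14).
  Combine with x ≡ 52 (mod 55): write x = 4 + 14·t and require 4 + 14·t ≡ 52 (mod 55), i.e. 14·t ≡ 52 − 4 ≡ 48 (mod 55). Since 14^(−1) ≡ 4 (mod 55), t ≡ 4·48 ≡ 27 (mod 55). So x ≡ 4 + 14·27 = 382 (mod 770).
  Combine with x ≡ 11 (mod 19): write x = 382 + 770·t and require 382 + 770·t ≡ 11 (mod 19), i.e. 770·t ≡ 11 − 382 ≡ 9 (mod 19). Since 770^(−1) ≡ 2 (mod 19) (770 ≡ 10 (mod 19)), t ≡ 2·9 ≡ 18 (mod 19). So x ≡ 382 + 770·18 = 14242 (mod 14630).
Unique solution in [0, 14630): x = 14242.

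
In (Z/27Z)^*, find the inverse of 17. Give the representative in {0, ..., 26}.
Apply the extended Euclidean algorithm to (27, 17), tracking rows (r, s, t) with s·27 + t·17 = r. Each division r_prev = q·r_cur + r_new produces the new row as (previous row) − q·(current row):
  row A: (27, 1, 0)   [1·27 + 0·17 = 27]
  row B: (17, 0, 1)   [0·27 + 1·17 = 17]
  27 = 1·17 + 10   → row C = row A − 1·row B = (10, 1, −1)   [check: 1·27 − 1·17 = 10]
  17 = 1·10 + 7   → row D = row B − 1·row C = (7, −1, 2)   [check: −1·27 + 2·17 = 7]
  10 = 1·7 + 3   → row E = row C − 1·row D = (3, 2, −3)   [check: 2·27 − 3·17 = 3]
  7 = 2·3 + 1   → row F = row D − 2·row E = (1, −5, 8)   [check: −5·27 + 8·17 = 1]
  3 = 3·1 + 0   → remainder 0, stop. gcd = 1 (last nonzero row F).
The gcd is 1, so 17 is invertible mod 27. The last nonzero row gives −5·27 + 8·17 = 1, so t = 8. So 17^(−1) ≡ 8 (mod 27). Verify: 17 · 8 = 136 ≡ 1 (mod 27). ✓

Final answer: 17^(−1) ≡ 8 (mod 27)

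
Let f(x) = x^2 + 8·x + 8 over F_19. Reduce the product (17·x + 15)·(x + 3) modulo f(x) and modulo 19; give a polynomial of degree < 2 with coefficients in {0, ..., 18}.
Multiply as integer polynomials: a · b = 17·x^2 + 66·x + 45. Reducing coefficients mod 19: a · b ≡ 17·x^2 + 9·x + 7. Now divide by f(x) = x^2 + 8·x + 8 in F_19[x], eliminating the leading term at each step:
  leading term 17·x^2: subtract (17)·f(x) = 17·x^2 + 3·x + 3, leaving 6·x + 4 (coefficients mod 19)
The degree is now < 2, so this is the remainder. Hence a · b ≡ 6·x + 4 in F_19[x]/(f).

Final answer: a · b ≡ 6·x + 4 (mod f(x))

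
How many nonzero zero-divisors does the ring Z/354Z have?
In Z/354Z each nonzero element is either a unit (gcd with 354 is 1) or a zero-divisor (gcd > 1). The number of units is φ(354): factorise 354 = 2 · 3 · 59, so φ(354) = (2 − 1) · (3 − 1) · (59 − 1) = 1 · 2 · 58 = 116. The nonzero elements number 354 − 1 = 353. Hence the nonzero zero-divisors number 353 − 116 = 237.

Final answer: Z/354Z has 237 nonzero zero-divisors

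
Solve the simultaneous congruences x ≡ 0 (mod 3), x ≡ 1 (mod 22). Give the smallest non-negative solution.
The moduli 3, 22 are pairwise coprime, so by the CRT there is a unique solution mod 3·22 = 66.
Solve by successive substitution. Start with x ≡ 0 (mod 3).
  Combine with x ≡ 1 (mod 22): write x = 3·t and require 3·t ≡ 1 (mod 22). Since 3^(−1) ≡ 15 (mod 22), t ≡ 15·1 ≡ 15 (mod 22). So x ≡ 3·15 = 45 (mod 66).
Unique solution in [0, 66): x = 45.

Final answer: x ≡ 45 (mod 66); the representative in [0, 66) is 45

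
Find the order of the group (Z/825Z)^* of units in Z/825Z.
|(Z/825Z)^*| = 400

(Z/825Z)^* consists of the classes a with gcd(a, 825) = 1, so its order is φ(825). φ is multiplicative, with φ(p^e) = p^e − p^(e−1). Factorise 825 = 3 · 5^2 · 11. Then
  φ(825) = (3 − 1) · (5^2 − 5^1) · (11 − 1) = 2 · 20 · 10 = 400.
Thus |(Z/825Z)^*| = 400.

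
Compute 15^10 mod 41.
32

Use repeated squaring. Binary(10) = 1010. Walk through the bits of the exponent 10 left-to-right: at each bit after the leading one, square the running value, then multiply by 15 if the bit is 1 (always reducing mod 41):
  bit 1 = 1 (leading): start with 15.
  bit 2 = 0: square 15^2 = 225 ≡ 20 (mod 41).
  bit 3 = 1: square 20^2 = 400 ≡ 31; bit is 1, so multiply 31·15 = 465 ≡ 14 (mod 41).
  bit 4 = 0: square 14^2 = 196 ≡ 32 (mod 41).
Final value: 15^10 ≡ 32 (mod 41).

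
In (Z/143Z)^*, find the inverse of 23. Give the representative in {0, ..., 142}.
Apply the extended Euclidean algorithm to (143, 23), tracking rows (r, s, t) with s·143 + t·23 = r. Each division r_prev = q·r_cur + r_new produces the new row as (previous row) − q·(current row):
  row A: (143, 1, 0)   [1·143 + 0·23 = 143]
  row B: (23, 0, 1)   [0·143 + 1·23 = 23]
  143 = 6·23 + 5   → row C = row A − 6·row B = (5, 1, −6)   [check: 1·143 − 6·23 = 5]
  23 = 4·5 + 3   → row D = row B − 4·row C = (3, −4, 25)   [check: −4·143 + 25·23 = 3]
  5 = 1·3 + 2   → row E = row C − 1·row D = (2, 5, −31)   [check: 5·143 − 31·23 = 2]
  3 = 1·2 + 1   → row F = row D − 1·row E = (1, −9, 56)   [check: −9·143 + 56·23 = 1]
  2 = 2·1 + 0   → remainder 0, stop. gcd = 1 (last nonzero row F).
The gcd is 1, so 23 is invertible mod 143. The last nonzero row gives −9·143 + 56·23 = 1, so t = 56. So 23^(−1) ≡ 56 (mod 143). Verify: 23 · 56 = 1288 ≡ 1 (mod 143). ✓

Final answer: 23^(−1) ≡ 56 (mod 143)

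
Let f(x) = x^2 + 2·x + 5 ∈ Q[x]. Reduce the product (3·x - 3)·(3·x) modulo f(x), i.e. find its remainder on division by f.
a · b ≡ -27·x - 45 (mod f(x))

First multiply in Q[x] without reducing: a · b = 9·x^2 - 9·x. Now divide by f(x) = x^2 + 2·x + 5, eliminating the leading term at each step:
  leading term 9·x^2: subtract (9)·f(x) = 9·x^2 + 18·x + 45, leaving -27·x - 45
The degree is now < 2, so this is the remainder. Hence a · b ≡ -27·x - 45 in Q[x]/(f).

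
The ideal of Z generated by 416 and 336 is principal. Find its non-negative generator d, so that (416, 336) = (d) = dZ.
(416, 336) = (16); d = 16

In the PID Z, (a, b) is generated by gcd(a, b). Compute gcd(416, 336) with the extended Euclidean algorithm, tracking rows (r, s, t) with s·416 + t·336 = r:
  row A: (416, 1, 0)   [1·416 + 0·336 = 416]
  row B: (336, 0, 1)   [0·416 + 1·336 = 336]
  416 = 1·336 + 80   → row C = row A − 1·row B = (80, 1, −1)   [check: 1·416 − 1·336 = 80]
  336 = 4·80 + 16   → row D = row B − 4·row C = (16, −4, 5)   [check: −4·416 + 5·336 = 16]
  80 = 5·16 + 0   → remainder 0, stop. gcd = 16 (last nonzero row D).
So gcd(416, 336) = 16, with Bézout identity −4·416 + 5·336 = 16. Containment (⊇): the Bézout identity exhibits 16 as an element of (416, 336), giving (16) ⊆ (416, 336). Containment (⊆): since 16 | 416 and 16 | 336 (416 = 16·26, 336 = 16·21), every Z-linear combination of 416 and 336 is divisible by 16, so (416, 336) ⊆ (16). Therefore (416, 336) = (16), d = 16.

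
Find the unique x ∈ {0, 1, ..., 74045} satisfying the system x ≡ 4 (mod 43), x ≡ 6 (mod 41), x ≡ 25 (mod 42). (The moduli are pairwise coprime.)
x ≡ 38833 (mod 74046); the representative in [0, 74046) is 38833

The moduli 43, 41, 42 are pairwise coprime, so by the CRT there is a unique solution mod 43·41·42 = 74046.
Solve by successive substitution. Start with x ≡ 4 (mod 43).
  Combine with x ≡ 6 (mod 41): write x = 4 + 43·t and require 4 + 43·t ≡ 6 (mod 41), i.e. 43·t ≡ 6 − 4 ≡ 2 (mod 41). Since 43^(−1) ≡ 21 (mod 41) (43 ≡ 2 (mod 41)), t ≡ 21·2 ≡ 1 (mod 41). So x ≡ 4 + 43·1 = 47 (mod 1763).
  Combine with x ≡ 25 (mod 42): write x = 47 + 1763·t and require 47 + 1763·t ≡ 25 (mod 42), i.e. 1763·t ≡ 25 − 47 ≡ 20 (mod 42). Since 1763^(−1) ≡ 41 (mod 42) (1763 ≡ 41 (mod 42)), t ≡ 41·20 ≡ 22 (mod 42). So x ≡ 47 + 1763·22 = 38833 (mod 74046).
Unique solution in [0, 74046): x = 38833.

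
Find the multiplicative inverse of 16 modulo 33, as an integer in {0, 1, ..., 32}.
Apply the extended Euclidean algorithm to (33, 16), tracking rows (r, s, t) with s·33 + t·16 = r. Each division r_prev = q·r_cur + r_new produces the new row as (previous row) − q·(current row):
  row A: (33, 1, 0)   [1·33 + 0·16 = 33]
  row B: (16, 0, 1)   [0·33 + 1·16 = 16]
  33 = 2·16 + 1   → row C = row A − 2·row B = (1, 1, −2)   [check: 1·33 − 2·16 = 1]
  16 = 16·1 + 0   → remainder 0, stop. gcd = 1 (last nonzero row C).
The gcd is 1, so 16 is invertible mod 33. The last nonzero row gives 1·33 − 2·16 = 1, so t = −2. So 16^(−1) ≡ −2 ≡ 31 (mod 33). Verify: 16 · 31 = 496 ≡ 1 (mod 33). ✓

Final answer: 16^(−1) ≡ 31 (mod 33)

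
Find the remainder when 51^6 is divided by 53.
11

Use repeated squaring. Binary(6) = 110. Walk through the bits of the exponent 6 left-to-right: at each bit after the leading one, square the running value, then multiply by 51 if the bit is 1 (always reducing mod 53):
  bit 1 = 1 (leading): start with 51.
  bit 2 = 1: square 51^2 = 2601 ≡ 4; bit is 1, so multiply 4·51 = 204 ≡ 45 (mod 53).
  bit 3 = 0: square 45^2 = 2025 ≡ 11 (mod 53).
Final value: 51^6 ≡ 11 (mod 53).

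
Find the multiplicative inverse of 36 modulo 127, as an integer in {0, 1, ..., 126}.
Apply the extended Euclidean algorithm to (127, 36), tracking rows (r, s, t) with s·127 + t·36 = r. Each division r_prev = q·r_cur + r_new produces the new row as (previous row) − q·(current row):
  row A: (127, 1, 0)   [1·127 + 0·36 = 127]
  row B: (36, 0, 1)   [0·127 + 1·36 = 36]
  127 = 3·36 + 19   → row C = row A − 3·row B = (19, 1, −3)   [check: 1·127 − 3·36 = 19]
  36 = 1·19 + 17   → row D = row B − 1·row C = (17, −1, 4)   [check: −1·127 + 4·36 = 17]
  19 = 1·17 + 2   → row E = row C − 1·row D = (2, 2, −7)   [check: 2·127 − 7·36 = 2]
  17 = 8·2 + 1   → row F = row D − 8·row E = (1, −17, 60)   [check: −17·127 + 60·36 = 1]
  2 = 2·1 + 0   → remainder 0, stop. gcd = 1 (last nonzero row F).
The gcd is 1, so 36 is invertible mod 127. The last nonzero row gives −17·127 + 60·36 = 1, so t = 60. So 36^(−1) ≡ 60 (mod 127). Verify: 36 · 60 = 2160 ≡ 1 (mod 127). ✓

Final answer: 36^(−1) ≡ 60 (mod 127)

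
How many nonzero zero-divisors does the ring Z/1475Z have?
In Z/1475Z each nonzero element is either a unit (gcd with 1475 is 1) or a zero-divisor (gcd > 1). The number of units is φ(1475): factorise 1475 = 5^2 · 59, so φ(1475) = (5^2 − 5^1) · (59 − 1) = 20 · 58 = 1160. The nonzero elements number 1475 − 1 = 1474. Hence the nonzero zero-divisors number 1474 − 1160 = 314.

Final answer: Z/1475Z has 314 nonzero zero-divisors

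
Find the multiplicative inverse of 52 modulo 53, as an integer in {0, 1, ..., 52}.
52^(−1) ≡ 52 (mod 53)

Apply the extended Euclidean algorithm to (53, 52), tracking rows (r, s, t) with s·53 + t·52 = r. Each division r_prev = q·r_cur + r_new produces the new row as (previous row) − q·(current row):
  row A: (53, 1, 0)   [1·53 + 0·52 = 53]
  row B: (52, 0, 1)   [0·53 + 1·52 = 52]
  53 = 1·52 + 1   → row C = row A − 1·row B = (1, 1, −1)   [check: 1·53 − 1·52 = 1]
  52 = 52·1 + 0   → remainder 0, stop. gcd = 1 (last nonzero row C).
The gcd is 1, so 52 is invertible mod 53. The last nonzero row gives 1·53 − 1·52 = 1, so t = −1. So 52^(−1) ≡ −1 ≡ 52 (mod 53). Verify: 52 · 52 = 2704 ≡ 1 (mod 53). ✓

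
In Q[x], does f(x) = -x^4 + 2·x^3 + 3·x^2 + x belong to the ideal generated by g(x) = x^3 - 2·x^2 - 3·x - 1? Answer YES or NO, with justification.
In Q[x] the ideal (g) consists of all multiples of g, so f ∈ (g) iff g | f, i.e. iff the remainder of f on division by g is 0. Divide f by g (g is monic, so eliminate the leading term of the running remainder at each step):
  leading term -x^4: subtract (-x)·g(x) = -x^4 + 2·x^3 + 3·x^2 + x, leaving 0
The remainder is 0, so f(x) = g(x) · h(x) with h(x) = -x. Hence g | f, i.e. f ∈ (g).

Final answer: YES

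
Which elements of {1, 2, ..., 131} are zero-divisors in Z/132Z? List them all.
An element a ∈ Z/132Z (with a ≠ 0) is a zero-divisor iff gcd(a, 132) > 1 (because a is a unit precisely when gcd(a, n) = 1, and in Z/nZ every nonzero, non-unit element is a zero-divisor). Scan a = 1, ..., 131 and keep those with gcd(a, 132) > 1:
  gcd(2, 132) = 2, gcd(3, 132) = 3, gcd(4, 132) = 4, gcd(6, 132) = 6, gcd(8, 132) = 4, gcd(9, 132) = 3, gcd(10, 132) = 2, gcd(11, 132) = 11, gcd(12, 132) = 12, gcd(14, 132) = 2, gcd(15, 132) = 3, gcd(16, 132) = 4, gcd(18, 132) = 6, gcd(20, 132) = 4, gcd(21, 132) = 3, gcd(22, 132) = 22, gcd(24, 132) = 12, gcd(26, 132) = 2, gcd(27, 132) = 3, gcd(28, 132) = 4, gcd(30, 132) = 6, gcd(32, 132) = 4, gcd(33, 132) = 33, gcd(34, 132) = 2, gcd(36, 132) = 12, gcd(38, 132) = 2, gcd(39, 132) = 3, gcd(40, 132) = 4, gcd(42, 132) = 6, gcd(44, 132) = 44, gcd(45, 132) = 3, gcd(46, 132) = 2, gcd(48, 132) = 12, gcd(50, 132) = 2, gcd(51, 132) = 3, gcd(52, 132) = 4, gcd(54, 132) = 6, gcd(55, 132) = 11, gcd(56, 132) = 4, gcd(57, 132) = 3, gcd(58, 132) = 2, gcd(60, 132) = 12, gcd(62, 132) = 2, gcd(63, 132) = 3, gcd(64, 132) = 4, gcd(66, 132) = 66, gcd(68, 132) = 4, gcd(69, 132) = 3, gcd(70, 132) = 2, gcd(72, 132) = 12, gcd(74, 132) = 2, gcd(75, 132) = 3, gcd(76, 132) = 4, gcd(77, 132) = 11, gcd(78, 132) = 6, gcd(80, 132) = 4, gcd(81, 132) = 3, gcd(82, 132) = 2, gcd(84, 132) = 12, gcd(86, 132) = 2, gcd(87, 132) = 3, gcd(88, 132) = 44, gcd(90, 132) = 6, gcd(92, 132) = 4, gcd(93, 132) = 3, gcd(94, 132) = 2, gcd(96, 132) = 12, gcd(98, 132) = 2, gcd(99, 132) = 33, gcd(100, 132) = 4, gcd(102, 132) = 6, gcd(104, 132) = 4, gcd(105, 132) = 3, gcd(106, 132) = 2, gcd(108, 132) = 12, gcd(110, 132) = 22, gcd(111, 132) = 3, gcd(112, 132) = 4, gcd(114, 132) = 6, gcd(116, 132) = 4, gcd(117, 132) = 3, gcd(118, 132) = 2, gcd(120, 132) = 12, gcd(121, 132) = 11, gcd(122, 132) = 2, gcd(123, 132) = 3, gcd(124, 132) = 4, gcd(126, 132) = 6, gcd(128, 132) = 4, gcd(129, 132) = 3, gcd(130, 132) = 2.
All other a ∈ {1, ..., 131} have gcd(a, 132) = 1 and are units. So the nonzero zero-divisors are exactly the 91 values of a appearing in this scan.

Final answer: nonzero zero-divisors of Z/132Z = {2, 3, 4, 6, 8, 9, 10, 11, 12, 14, 15, 16, 18, 20, 21, 22, 24, 26, 27, 28, 30, 32, 33, 34, 36, 38, 39, 40, 42, 44, 45, 46, 48, 50, 51, 52, 54, 55, 56, 57, 58, 60, 62, 63, 64, 66, 68, 69, 70, 72, 74, 75, 76, 77, 78, 80, 81, 82, 84, 86, 87, 88, 90, 92, 93, 94, 96, 98, 99, 100, 102, 104, 105, 106, 108, 110, 111, 112, 114, 116, 117, 118, 120, 121, 122, 123, 124, 126, 128, 129, 130}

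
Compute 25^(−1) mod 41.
Apply the extended Euclidean algorithm to (41, 25), tracking rows (r, s, t) with s·41 + t·25 = r. Each division r_prev = q·r_cur + r_new produces the new row as (previous row) − q·(current row):
  row A: (41, 1, 0)   [1·41 + 0·25 = 41]
  row B: (25, 0, 1)   [0·41 + 1·25 = 25]
  41 = 1·25 + 16   → row C = row A − 1·row B = (16, 1, −1)   [check: 1·41 − 1·25 = 16]
  25 = 1·16 + 9   → row D = row B − 1·row C = (9, −1, 2)   [check: −1·41 + 2·25 = 9]
  16 = 1·9 + 7   → row E = row C − 1·row D = (7, 2, −3)   [check: 2·41 − 3·25 = 7]
  9 = 1·7 + 2   → row F = row D − 1·row E = (2, −3, 5)   [check: −3·41 + 5·25 = 2]
  7 = 3·2 + 1   → row G = row E − 3·row F = (1, 11, −18)   [check: 11·41 − 18·25 = 1]
  2 = 2·1 + 0   → remainder 0, stop. gcd = 1 (last nonzero row G).
The gcd is 1, so 25 is invertible mod 41. The last nonzero row gives 11·41 − 18·25 = 1, so t = −18. So 25^(−1) ≡ −18 ≡ 23 (mod 41). Verify: 25 · 23 = 575 ≡ 1 (mod 41). ✓

Final answer: 25^(−1) ≡ 23 (mod 41)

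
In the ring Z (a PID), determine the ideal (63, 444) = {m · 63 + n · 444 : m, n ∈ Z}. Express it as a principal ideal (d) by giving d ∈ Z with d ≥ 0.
In the PID Z, (a, b) is generated by gcd(a, b). Compute gcd(444, 63) with the extended Euclidean algorithm, tracking rows (r, s, t) with s·444 + t·63 = r:
  row A: (444, 1, 0)   [1·444 + 0·63 = 444]
  row B: (63, 0, 1)   [0·444 + 1·63 = 63]
  444 = 7·63 + 3   → row C = row A − 7·row B = (3, 1, −7)   [check: 1·444 − 7·63 = 3]
  63 = 21·3 + 0   → remainder 0, stop. gcd = 3 (last nonzero row C).
So gcd(63, 444) = 3, with Bézout identity 1·444 − 7·63 = 3. Containment (⊇): the Bézout identity exhibits 3 as an element of (63, 444), giving (3) ⊆ (63, 444). Containment (⊆): since 3 | 63 and 3 | 444 (63 = 3·21, 444 = 3·148), every Z-linear combination of 63 and 444 is divisible by 3, so (63, 444) ⊆ (3). Therefore (63, 444) = (3), d = 3.

Final answer: (63, 444) = (3); d = 3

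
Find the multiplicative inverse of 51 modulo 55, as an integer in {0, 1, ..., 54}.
Apply the extended Euclidean algorithm to (55, 51), tracking rows (r, s, t) with s·55 + t·51 = r. Each division r_prev = q·r_cur + r_new produces the new row as (previous row) − q·(current row):
  row A: (55, 1, 0)   [1·55 + 0·51 = 55]
  row B: (51, 0, 1)   [0·55 + 1·51 = 51]
  55 = 1·51 + 4   → row C = row A − 1·row B = (4, 1, −1)   [check: 1·55 − 1·51 = 4]
  51 = 12·4 + 3   → row D = row B − 12·row C = (3, −12, 13)   [check: −12·55 + 13·51 = 3]
  4 = 1·3 + 1   → row E = row C − 1·row D = (1, 13, −14)   [check: 13·55 − 14·51 = 1]
  3 = 3·1 + 0   → remainder 0, stop. gcd = 1 (last nonzero row E).
The gcd is 1, so 51 is invertible mod 55. The last nonzero row gives 13·55 − 14·51 = 1, so t = −14. So 51^(−1) ≡ −14 ≡ 41 (mod 55). Verify: 51 · 41 = 2091 ≡ 1 (mod 55). ✓

Final answer: 51^(−1) ≡ 41 (mod 55)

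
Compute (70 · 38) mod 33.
20

Reduce the factors first: 70 ≡ 4, 38 ≡ 5 (mod 33), so 70 · 38 ≡ 4 · 5 (mod 33). 4 · 5 = 20. Dividing by 33: 20 = 0·33 + 20. So (70 · 38) mod 33 = 20.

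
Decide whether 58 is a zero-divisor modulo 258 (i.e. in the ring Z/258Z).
gcd(58, 258) = 2 > 1, so 58 is not a unit in Z/258Z. In Z/nZ every nonzero non-unit is a zero-divisor: explicitly, take b = 258/gcd = 129 ≠ 0 (mod 258); then 58·129 = 7482 = 29·258, i.e. 58·129 ≡ 0 (mod 258). So 58 is a zero-divisor.

Final answer: YES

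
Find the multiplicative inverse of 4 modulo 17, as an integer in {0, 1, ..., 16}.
Apply the extended Euclidean algorithm to (17, 4), tracking rows (r, s, t) with s·17 + t·4 = r. Each division r_prev = q·r_cur + r_new produces the new row as (previous row) − q·(current row):
  row A: (17, 1, 0)   [1·17 + 0·4 = 17]
  row B: (4, 0, 1)   [0·17 + 1·4 = 4]
  17 = 4·4 + 1   → row C = row A − 4·row B = (1, 1, −4)   [check: 1·17 − 4·4 = 1]
  4 = 4·1 + 0   → remainder 0, stop. gcd = 1 (last nonzero row C).
The gcd is 1, so 4 is invertible mod 17. The last nonzero row gives 1·17 − 4·4 = 1, so t = −4. So 4^(−1) ≡ −4 ≡ 13 (mod 17). Verify: 4 · 13 = 52 ≡ 1 (mod 17). ✓

Final answer: 4^(−1) ≡ 13 (mod 17)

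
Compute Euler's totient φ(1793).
φ(1793) = 1620

φ is multiplicative, with φ(p^e) = p^e − p^(e−1). Factorise 1793 = 11 · 163. Then
  φ(1793) = (11 − 1) · (163 − 1) = 10 · 162 = 1620.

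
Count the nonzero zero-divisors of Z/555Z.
In Z/555Z each nonzero element is either a unit (gcd with 555 is 1) or a zero-divisor (gcd > 1). The number of units is φ(555): factorise 555 = 3 · 5 · 37, so φ(555) = (3 − 1) · (5 − 1) · (37 − 1) = 2 · 4 · 36 = 288. The nonzero elements number 555 − 1 = 554. Hence the nonzero zero-divisors number 554 − 288 = 266.

Final answer: Z/555Z has 266 nonzero zero-divisors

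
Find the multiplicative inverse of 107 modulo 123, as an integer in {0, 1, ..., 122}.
Apply the extended Euclidean algorithm to (123, 107), tracking rows (r, s, t) with s·123 + t·107 = r. Each division r_prev = q·r_cur + r_new produces the new row as (previous row) − q·(current row):
  row A: (123, 1, 0)   [1·123 + 0·107 = 123]
  row B: (107, 0, 1)   [0·123 + 1·107 = 107]
  123 = 1·107 + 16   → row C = row A − 1·row B = (16, 1, −1)   [check: 1·123 − 1·107 = 16]
  107 = 6·16 + 11   → row D = row B − 6·row C = (11, −6, 7)   [check: −6·123 + 7·107 = 11]
  16 = 1·11 + 5   → row E = row C − 1·row D = (5, 7, −8)   [check: 7·123 − 8·107 = 5]
  11 = 2·5 + 1   → row F = row D − 2·row E = (1, −20, 23)   [check: −20·123 + 23·107 = 1]
  5 = 5·1 + 0   → remainder 0, stop. gcd = 1 (last nonzero row F).
The gcd is 1, so 107 is invertible mod 123. The last nonzero row gives −20·123 + 23·107 = 1, so t = 23. So 107^(−1) ≡ 23 (mod 123). Verify: 107 · 23 = 2461 ≡ 1 (mod 123). ✓

Final answer: 107^(−1) ≡ 23 (mod 123)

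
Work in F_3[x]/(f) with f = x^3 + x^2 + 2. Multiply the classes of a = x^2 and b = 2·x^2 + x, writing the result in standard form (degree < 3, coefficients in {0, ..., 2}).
a · b ≡ x^2 + 2·x + 2 (mod f(x))

Multiply as integer polynomials: a · b = 2·x^4 + x^3. Reducing coefficients mod 3: a · b ≡ 2·x^4 + x^3. Now divide by f(x) = x^3 + x^2 + 2 in F_3[x], eliminating the leading term at each step:
  leading term 2·x^4: subtract (2·x)·f(x) = 2·x^4 + 2·x^3 + x, leaving 2·x^3 + 2·x (coefficients mod 3)
  leading term 2·x^3: subtract (2)·f(x) = 2·x^3 + 2·x^2 + 1, leaving x^2 + 2·x + 2 (coefficients mod 3)
The degree is now < 3, so this is the remainder. Hence a · b ≡ x^2 + 2·x + 2 in F_3[x]/(f).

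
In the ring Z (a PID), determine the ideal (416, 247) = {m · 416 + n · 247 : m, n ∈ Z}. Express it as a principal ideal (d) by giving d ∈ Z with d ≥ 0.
(416, 247) = (13); d = 13

In the PID Z, (a, b) is generated by gcd(a, b). Compute gcd(416, 247) with the extended Euclidean algorithm, tracking rows (r, s, t) with s·416 + t·247 = r:
  row A: (416, 1, 0)   [1·416 + 0·247 = 416]
  row B: (247, 0, 1)   [0·416 + 1·247 = 247]
  416 = 1·247 + 169   → row C = row A − 1·row B = (169, 1, −1)   [check: 1·416 − 1·247 = 169]
  247 = 1·169 + 78   → row D = row B − 1·row C = (78, −1, 2)   [check: −1·416 + 2·247 = 78]
  169 = 2·78 + 13   → row E = row C − 2·row D = (13, 3, −5)   [check: 3·416 − 5·247 = 13]
  78 = 6·13 + 0   → remainder 0, stop. gcd = 13 (last nonzero row E).
So gcd(416, 247) = 13, with Bézout identity 3·416 − 5·247 = 13. Containment (⊇): the Bézout identity exhibits 13 as an element of (416, 247), giving (13) ⊆ (416, 247). Containment (⊆): since 13 | 416 and 13 | 247 (416 = 13·32, 247 = 13·19), every Z-linear combination of 416 and 247 is divisible by 13, so (416, 247) ⊆ (13). Therefore (416, 247) = (13), d = 13.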